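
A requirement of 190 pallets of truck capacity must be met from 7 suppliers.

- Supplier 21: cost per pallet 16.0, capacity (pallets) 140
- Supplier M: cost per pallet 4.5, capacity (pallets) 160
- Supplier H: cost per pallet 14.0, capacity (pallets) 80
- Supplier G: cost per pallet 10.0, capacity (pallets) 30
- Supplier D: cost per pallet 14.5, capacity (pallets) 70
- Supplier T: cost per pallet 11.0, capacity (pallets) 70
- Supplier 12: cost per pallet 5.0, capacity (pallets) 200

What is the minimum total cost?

Use suppliers in increasing cost order.
Supplier M at 4.5: take all 160 pallets ; 30 still needed.
Supplier 12 (5.0): take the remaining 30 ; done.
Supplier G, Supplier T, Supplier H, Supplier D, Supplier 21: unused.
Cost = 160×4.5 + 30×5.0 = 870.

870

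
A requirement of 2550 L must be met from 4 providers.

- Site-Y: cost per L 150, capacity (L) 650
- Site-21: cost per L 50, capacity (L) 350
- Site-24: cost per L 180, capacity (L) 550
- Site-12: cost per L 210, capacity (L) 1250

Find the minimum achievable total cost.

Fill from the cheapest provider first.
Site-21 (50): use full 350 — 2200 L to go.
Site-Y (150): use full 650 — 1550 L to go.
Take 550 from Site-24 at 180 — need 1000 more.
Site-12 at 210: take 1000 of its 1250 — requirement met.
Cost = 350×50 + 650×150 + 550×180 + 1000×210 = 424000.

424000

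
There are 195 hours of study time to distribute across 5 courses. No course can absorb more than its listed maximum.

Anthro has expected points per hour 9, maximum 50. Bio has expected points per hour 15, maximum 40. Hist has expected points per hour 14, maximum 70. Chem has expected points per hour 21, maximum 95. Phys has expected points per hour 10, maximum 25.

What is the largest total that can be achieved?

3435

Order the courses by expected points per hour: Chem 21 > Bio 15 > Hist 14 > Phys 10 > Anthro 9.
Chem takes 95 to reach its cap of 95 ; 100 left.
Give Bio 40 to hit its cap of 40 ; 60 left.
Hist has room for 70 but only 60 remain, so it gets 60.
Total = 15×40 + 14×60 + 21×95 = 3435.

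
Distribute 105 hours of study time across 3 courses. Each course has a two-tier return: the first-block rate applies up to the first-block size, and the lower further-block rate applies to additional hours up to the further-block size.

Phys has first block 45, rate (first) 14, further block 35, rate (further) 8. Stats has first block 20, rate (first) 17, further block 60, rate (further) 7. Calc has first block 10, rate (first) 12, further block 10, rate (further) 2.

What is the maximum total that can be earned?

1330

Order all 6 blocks by rate: Stats/first 17 > Phys/first 14 > Calc/first 12 > Phys/second 8 > Stats/second 7 > Calc/second 2.
Stats first at 17: fill all 20 ; 85 left.
Phys/first (14): +45 ; 40 left.
Calc first at 12: fill all 10 ; 30 left.
Phys/second: +30 of 35 at 8; pool empty.
Total = 17×20 + 14×45 + 12×10 + 8×30 = 1330.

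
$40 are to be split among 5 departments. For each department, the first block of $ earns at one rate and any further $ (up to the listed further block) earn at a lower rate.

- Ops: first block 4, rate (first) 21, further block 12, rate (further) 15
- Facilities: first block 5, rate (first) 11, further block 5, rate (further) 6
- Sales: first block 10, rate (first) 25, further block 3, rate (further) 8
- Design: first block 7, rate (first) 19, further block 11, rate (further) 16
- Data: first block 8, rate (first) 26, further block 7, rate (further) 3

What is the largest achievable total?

Order all 10 blocks by rate: Data/tier1 26 > Sales/tier1 25 > Ops/tier1 21 > Design/tier1 19 > Design/tier2 16 > Ops/tier2 15 > Facilities/tier1 11 > Sales/tier2 8 > Facilities/tier2 6 > Data/tier2 3.
Data tier1 at 26: fill all 8 — 32 left.
Sales tier1 at 25: fill all 10 — 22 left.
Ops/tier1 (21): +4 — 18 left.
Design/tier1 (19): +7 — 11 left.
Design/tier2 (16): +11 — 0 left.
Total = 26×8 + 25×10 + 21×4 + 19×7 + 16×11 = 851.

851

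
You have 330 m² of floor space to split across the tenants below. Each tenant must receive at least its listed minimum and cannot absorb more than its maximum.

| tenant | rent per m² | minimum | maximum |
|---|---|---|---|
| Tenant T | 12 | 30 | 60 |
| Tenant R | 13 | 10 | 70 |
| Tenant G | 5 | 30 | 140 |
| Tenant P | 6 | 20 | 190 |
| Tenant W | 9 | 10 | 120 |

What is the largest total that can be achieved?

Meeting every minimum uses 30+10+30+20+10 = 100 m², leaving 230.
Highest rent per m² first: Tenant R 13 > Tenant T 12 > Tenant W 9 > Tenant P 6 > Tenant G 5.
Give Tenant R 60 more to hit its cap of 70 — 170 left.
Tenant T: +30 to 60 (cap) — 140 left.
Give Tenant W 110 more to hit its cap of 120 — 30 left.
Only 30 left; Tenant P takes them to reach 50.
Total = 12×60 + 13×70 + 5×30 + 6×50 + 9×120 = 3160.

3160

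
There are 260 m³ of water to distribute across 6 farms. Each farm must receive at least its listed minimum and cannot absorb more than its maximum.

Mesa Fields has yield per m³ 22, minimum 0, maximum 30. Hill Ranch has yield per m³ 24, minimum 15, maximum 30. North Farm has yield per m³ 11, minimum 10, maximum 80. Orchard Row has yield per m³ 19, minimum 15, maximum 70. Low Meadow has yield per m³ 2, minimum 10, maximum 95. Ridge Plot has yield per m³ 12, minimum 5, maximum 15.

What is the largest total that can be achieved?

3840

Meeting every minimum uses 0+15+10+15+10+5 = 55 m³, leaving 205.
Rank by yield per m³: Hill Ranch 24 > Mesa Fields 22 > Orchard Row 19 > Ridge Plot 12 > North Farm 11 > Low Meadow 2.
Give Hill Ranch 15 more to hit its cap of 30 → 190 left.
Give Mesa Fields 30 more to hit its cap of 30 → 160 left.
Orchard Row takes 55 more to reach its cap of 70 → 105 left.
Ridge Plot: +10 to 15 (cap) → 95 left.
Give North Farm 70 more to hit its cap of 80 → 25 left.
Low Meadow: +25 (room for 85) → 35. Pool exhausted.
Total = 22×30 + 24×30 + 11×80 + 19×70 + 2×35 + 12×15 = 3840.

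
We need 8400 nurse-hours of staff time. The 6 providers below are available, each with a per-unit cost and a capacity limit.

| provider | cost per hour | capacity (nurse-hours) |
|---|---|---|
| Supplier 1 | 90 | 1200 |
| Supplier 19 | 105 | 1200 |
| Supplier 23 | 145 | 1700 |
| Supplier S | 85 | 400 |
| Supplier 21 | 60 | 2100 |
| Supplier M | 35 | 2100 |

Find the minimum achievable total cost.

Fill from the cheapest provider first.
Supplier M (35): use full 2100 ; 6300 nurse-hours to go.
Take 2100 from Supplier 21 at 60 ; need 4200 more.
Take 400 from Supplier S at 85 ; need 3800 more.
Take 1200 from Supplier 1 at 90 ; need 2600 more.
Supplier 19 at 105: take all 1200 nurse-hours ; 1400 still needed.
Take 1400 from Supplier 23 at 145 to finish.
Cost = 2100×35 + 2100×60 + 400×85 + 1200×90 + 1200×105 + 1400×145 = 670500.

670500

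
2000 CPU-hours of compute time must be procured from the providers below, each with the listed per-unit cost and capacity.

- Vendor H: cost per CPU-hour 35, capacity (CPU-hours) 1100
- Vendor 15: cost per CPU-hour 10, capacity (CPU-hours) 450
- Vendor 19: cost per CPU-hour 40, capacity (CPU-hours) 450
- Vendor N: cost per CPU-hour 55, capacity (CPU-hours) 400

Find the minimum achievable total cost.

Fill from the cheapest provider first.
Vendor 15 at 10: take all 450 CPU-hours — 1550 still needed.
Vendor H (35): use full 1100 — 450 CPU-hours to go.
Vendor 19 at 40: take all 450 CPU-hours — 0 still needed.
Vendor N: unused.
Cost = 450×10 + 1100×35 + 450×40 = 61000.

61000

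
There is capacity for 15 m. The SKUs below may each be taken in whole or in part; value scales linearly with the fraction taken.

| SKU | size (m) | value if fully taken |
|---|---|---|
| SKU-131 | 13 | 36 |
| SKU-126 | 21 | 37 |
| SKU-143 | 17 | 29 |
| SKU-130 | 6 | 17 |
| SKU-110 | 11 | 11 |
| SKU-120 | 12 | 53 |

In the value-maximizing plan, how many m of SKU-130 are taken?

Sort by value density: SKU-120 53/12≈4.42, SKU-130 17/6≈2.83, SKU-131 36/13≈2.77, SKU-126 37/21≈1.76, SKU-143 29/17≈1.71, SKU-110 11/11≈1.
All 12 m of SKU-120 fit (value 53) — 3 remain.
Fill the last 3 m with part of SKU-130: 3/6 of it earns 8.5.

3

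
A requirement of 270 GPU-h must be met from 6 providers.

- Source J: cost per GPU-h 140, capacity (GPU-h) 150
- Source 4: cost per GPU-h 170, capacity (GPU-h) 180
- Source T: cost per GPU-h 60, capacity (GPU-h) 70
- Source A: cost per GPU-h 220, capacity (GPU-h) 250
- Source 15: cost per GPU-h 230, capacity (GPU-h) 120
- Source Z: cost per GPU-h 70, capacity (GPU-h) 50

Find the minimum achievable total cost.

Fill from the cheapest provider first.
Take 70 from Source T at 60 → need 200 more.
Source Z at 70: take all 50 GPU-h → 150 still needed.
Source J (140): use full 150 → 0 GPU-h to go.
Source 4, Source A, Source 15: unused.
Cost = 70×60 + 50×70 + 150×140 = 28700.

28700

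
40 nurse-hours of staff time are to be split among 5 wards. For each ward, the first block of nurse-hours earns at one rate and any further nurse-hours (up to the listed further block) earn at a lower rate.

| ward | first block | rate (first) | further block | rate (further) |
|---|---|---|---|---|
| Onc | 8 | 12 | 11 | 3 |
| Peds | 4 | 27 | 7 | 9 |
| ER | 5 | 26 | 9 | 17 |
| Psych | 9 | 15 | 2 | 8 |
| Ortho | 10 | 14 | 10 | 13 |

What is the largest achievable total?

705

Rank every tier by rate: Peds/T1 27 > ER/T1 26 > ER/T2 17 > Psych/T1 15 > Ortho/T1 14 > Ortho/T2 13 > Onc/T1 12 > Peds/T2 9 > Psych/T2 8 > Onc/T2 3.
Peds T1 at 27: fill all 4 → 36 left.
Fill ER T1 block (5 at 26) → 31 left.
ER T2 at 17: fill all 9 → 22 left.
Psych T1 at 15: fill all 9 → 13 left.
Ortho/T1 (14): +10 → 3 left.
Ortho/T2: +3 of 10 at 13; pool empty.
Total = 27×4 + 26×5 + 17×9 + 15×9 + 14×10 + 13×3 = 705.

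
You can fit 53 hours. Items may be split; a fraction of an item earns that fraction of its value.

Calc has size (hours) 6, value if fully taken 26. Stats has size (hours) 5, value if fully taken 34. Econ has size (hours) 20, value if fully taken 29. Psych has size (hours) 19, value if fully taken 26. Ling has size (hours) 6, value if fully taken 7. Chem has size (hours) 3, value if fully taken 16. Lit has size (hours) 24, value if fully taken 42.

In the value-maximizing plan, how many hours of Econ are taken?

Best value per unit of size first: Stats 34/5≈6.8, Chem 16/3≈5.33, Calc 26/6≈4.33, Lit 42/24≈1.75, Econ 29/20≈1.45, Psych 26/19≈1.37, Ling 7/6≈1.17.
Take all of Stats (5 hours, value 34) ; 48 hours left.
All 3 hours of Chem fit (value 16) ; 45 remain.
All 6 hours of Calc fit (value 26) ; 39 remain.
Take all of Lit (24 hours, value 42) ; 15 hours left.
15 hours left: a 15/20 share of Econ gives 29×15/20 = 21.75.

15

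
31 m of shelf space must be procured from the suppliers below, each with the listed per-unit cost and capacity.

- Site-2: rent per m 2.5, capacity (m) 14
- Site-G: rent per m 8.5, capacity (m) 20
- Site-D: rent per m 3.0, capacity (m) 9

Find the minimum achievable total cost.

130

Use suppliers in increasing cost order.
Site-2 (2.5): use full 14 — 17 m to go.
Site-D at 3.0: take all 9 m — 8 still needed.
Take 8 from Site-G at 8.5 to finish.
Cost = 14×2.5 + 9×3.0 + 8×8.5 = 130.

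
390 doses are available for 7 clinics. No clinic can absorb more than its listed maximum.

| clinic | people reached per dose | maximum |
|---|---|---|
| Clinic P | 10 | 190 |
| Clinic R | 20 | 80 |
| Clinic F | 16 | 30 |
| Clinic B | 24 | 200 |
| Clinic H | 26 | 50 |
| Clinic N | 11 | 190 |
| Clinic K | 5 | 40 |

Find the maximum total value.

8510

Order the clinics by people reached per dose: Clinic H 26 > Clinic B 24 > Clinic R 20 > Clinic F 16 > Clinic N 11 > Clinic P 10 > Clinic K 5.
Give Clinic H 50 to hit its cap of 50 — 340 left.
Clinic B takes 200 to reach its cap of 200 — 140 left.
Clinic R: +80 to 80 (cap) — 60 left.
Clinic F takes 30 to reach its cap of 30 — 30 left.
Clinic N: +30 (room for 190) → 30. Pool exhausted.
Total = 20×80 + 16×30 + 24×200 + 26×50 + 11×30 = 8510.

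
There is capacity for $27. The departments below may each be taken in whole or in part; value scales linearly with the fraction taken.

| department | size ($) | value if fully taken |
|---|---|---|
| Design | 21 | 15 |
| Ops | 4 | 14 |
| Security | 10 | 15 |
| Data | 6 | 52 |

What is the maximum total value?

86

Sort by value density: Data 52/6≈8.67, Ops 14/4≈3.5, Security 15/10≈1.5, Design 15/21≈0.714.
Take all of Data (6 $, value 52) — 21 $ left.
All 4 $ of Ops fit (value 14) — 17 remain.
All 10 $ of Security fit (value 15) — 7 remain.
7 $ left: a 7/21 share of Design gives 15×7/21 = 5.
Total value = 86.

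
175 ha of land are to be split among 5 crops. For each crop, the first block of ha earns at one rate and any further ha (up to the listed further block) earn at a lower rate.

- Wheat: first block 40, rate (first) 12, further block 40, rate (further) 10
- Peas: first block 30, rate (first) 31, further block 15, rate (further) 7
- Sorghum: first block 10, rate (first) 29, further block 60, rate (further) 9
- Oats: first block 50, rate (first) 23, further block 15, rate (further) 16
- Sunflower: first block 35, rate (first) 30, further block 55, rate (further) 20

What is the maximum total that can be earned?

Order all 10 blocks by rate: Peas/T1 31 > Sunflower/T1 30 > Sorghum/T1 29 > Oats/T1 23 > Sunflower/T2 20 > Oats/T2 16 > Wheat/T1 12 > Wheat/T2 10 > Sorghum/T2 9 > Peas/T2 7.
Fill Peas T1 block (30 at 31) — 145 left.
Sunflower T1 at 30: fill all 35 — 110 left.
Sorghum/T1 (29): +10 — 100 left.
Fill Oats T1 block (50 at 23) — 50 left.
50 remain; put them into Sunflower T2 at 20.
Total = 31×30 + 30×35 + 29×10 + 23×50 + 20×50 = 4420.

4420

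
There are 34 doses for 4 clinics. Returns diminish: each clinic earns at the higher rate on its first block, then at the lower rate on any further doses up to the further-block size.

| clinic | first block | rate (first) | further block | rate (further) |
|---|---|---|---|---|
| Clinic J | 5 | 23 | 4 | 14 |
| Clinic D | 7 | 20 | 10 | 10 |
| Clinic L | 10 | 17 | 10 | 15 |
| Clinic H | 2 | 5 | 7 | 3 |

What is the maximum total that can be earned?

603

Order all 8 blocks by rate: Clinic J/tier1 23 > Clinic D/tier1 20 > Clinic L/tier1 17 > Clinic L/tier2 15 > Clinic J/tier2 14 > Clinic D/tier2 10 > Clinic H/tier1 5 > Clinic H/tier2 3.
Clinic J/tier1 (23): +5 ; 29 left.
Clinic D/tier1 (20): +7 ; 22 left.
Clinic L/tier1 (17): +10 ; 12 left.
Clinic L tier2 at 15: fill all 10 ; 2 left.
2 remain; put them into Clinic J tier2 at 14.
Total = 23×5 + 20×7 + 17×10 + 15×10 + 14×2 = 603.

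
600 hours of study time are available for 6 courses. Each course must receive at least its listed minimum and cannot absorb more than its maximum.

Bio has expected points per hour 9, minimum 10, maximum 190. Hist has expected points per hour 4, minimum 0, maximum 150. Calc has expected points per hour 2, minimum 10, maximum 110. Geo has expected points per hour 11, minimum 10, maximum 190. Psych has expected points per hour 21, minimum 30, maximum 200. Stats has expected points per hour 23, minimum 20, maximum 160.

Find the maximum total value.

Meeting every minimum uses 10+0+10+10+30+20 = 80 hours, leaving 520.
Rank by expected points per hour: Stats 23 > Psych 21 > Geo 11 > Bio 9 > Hist 4 > Calc 2.
Give Stats 140 more to hit its cap of 160 ; 380 left.
Psych takes 170 more to reach its cap of 200 ; 210 left.
Give Geo 180 more to hit its cap of 190 ; 30 left.
Bio has room for 180 more but only 30 remain, so it gets 40.
Total = 9×40 + 2×10 + 11×190 + 21×200 + 23×160 = 10350.

10350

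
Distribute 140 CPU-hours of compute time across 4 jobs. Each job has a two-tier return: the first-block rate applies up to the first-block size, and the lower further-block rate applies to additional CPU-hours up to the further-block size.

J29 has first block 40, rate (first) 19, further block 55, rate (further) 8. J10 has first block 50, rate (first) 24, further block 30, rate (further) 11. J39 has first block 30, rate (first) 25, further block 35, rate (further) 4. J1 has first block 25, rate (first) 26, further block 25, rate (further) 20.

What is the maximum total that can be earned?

3290

Treat each block as its own option and order by rate: J1/tier1 26 > J39/tier1 25 > J10/tier1 24 > J1/tier2 20 > J29/tier1 19 > J10/tier2 11 > J29/tier2 8 > J39/tier2 4.
J1/tier1 (26): +25 ; 115 left.
J39 tier1 at 25: fill all 30 ; 85 left.
J10/tier1 (24): +50 ; 35 left.
J1/tier2 (20): +25 ; 10 left.
10 remain; put them into J29 tier1 at 19.
Total = 26×25 + 25×30 + 24×50 + 20×25 + 19×10 = 3290.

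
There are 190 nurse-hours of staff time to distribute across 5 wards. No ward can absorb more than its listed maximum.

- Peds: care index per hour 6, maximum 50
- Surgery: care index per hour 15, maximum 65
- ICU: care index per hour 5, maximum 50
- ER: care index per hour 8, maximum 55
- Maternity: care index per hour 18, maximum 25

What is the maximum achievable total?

2135

Rank by care index per hour: Maternity 18 > Surgery 15 > ER 8 > Peds 6 > ICU 5.
Maternity takes 25 to reach its cap of 25 ; 165 left.
Give Surgery 65 to hit its cap of 65 ; 100 left.
Give ER 55 to hit its cap of 55 ; 45 left.
Peds: +45 (room for 50) → 45. Pool exhausted.
Total = 6×45 + 15×65 + 8×55 + 18×25 = 2135.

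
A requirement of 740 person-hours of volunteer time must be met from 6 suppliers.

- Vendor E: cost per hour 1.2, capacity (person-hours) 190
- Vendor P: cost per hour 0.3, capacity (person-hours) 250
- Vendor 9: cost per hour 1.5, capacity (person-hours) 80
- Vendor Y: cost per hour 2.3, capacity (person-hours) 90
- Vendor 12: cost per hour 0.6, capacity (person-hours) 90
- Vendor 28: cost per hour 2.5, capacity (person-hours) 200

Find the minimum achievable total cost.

Cheapest first:
Take 250 from Vendor P at 0.3 ; need 490 more.
Vendor 12 (0.6): use full 90 ; 400 person-hours to go.
Vendor E at 1.2: take all 190 person-hours ; 210 still needed.
Vendor 9 (1.5): use full 80 ; 130 person-hours to go.
Vendor Y (2.3): use full 90 ; 40 person-hours to go.
Vendor 28 (2.5): take the remaining 40 ; done.
Cost = 250×0.3 + 90×0.6 + 190×1.2 + 80×1.5 + 90×2.3 + 40×2.5 = 784.

784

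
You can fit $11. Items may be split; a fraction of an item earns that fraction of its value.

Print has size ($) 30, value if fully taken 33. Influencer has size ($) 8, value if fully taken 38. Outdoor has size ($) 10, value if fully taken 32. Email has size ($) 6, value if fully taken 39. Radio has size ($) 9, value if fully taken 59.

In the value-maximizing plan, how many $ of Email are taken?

2

Best value per unit of size first: Radio 59/9≈6.56, Email 39/6≈6.5, Influencer 38/8≈4.75, Outdoor 32/10≈3.2, Print 33/30≈1.1.
Take all of Radio (9 $, value 59) — 2 $ left.
Fill the last 2 $ with part of Email: 2/6 of it earns 13.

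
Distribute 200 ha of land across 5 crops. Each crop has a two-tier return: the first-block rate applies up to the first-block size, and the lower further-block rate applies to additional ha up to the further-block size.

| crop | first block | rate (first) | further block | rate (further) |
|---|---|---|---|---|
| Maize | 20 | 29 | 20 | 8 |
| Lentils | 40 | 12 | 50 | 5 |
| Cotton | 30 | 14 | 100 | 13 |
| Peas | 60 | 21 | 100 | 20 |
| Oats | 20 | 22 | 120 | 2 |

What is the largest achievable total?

Order all 10 blocks by rate: Maize/T1 29 > Oats/T1 22 > Peas/T1 21 > Peas/T2 20 > Cotton/T1 14 > Cotton/T2 13 > Lentils/T1 12 > Maize/T2 8 > Lentils/T2 5 > Oats/T2 2.
Maize T1 at 29: fill all 20 → 180 left.
Fill Oats T1 block (20 at 22) → 160 left.
Peas/T1 (21): +60 → 100 left.
Fill Peas T2 block (100 at 20) → 0 left.
Total = 29×20 + 22×20 + 21×60 + 20×100 = 4280.

4280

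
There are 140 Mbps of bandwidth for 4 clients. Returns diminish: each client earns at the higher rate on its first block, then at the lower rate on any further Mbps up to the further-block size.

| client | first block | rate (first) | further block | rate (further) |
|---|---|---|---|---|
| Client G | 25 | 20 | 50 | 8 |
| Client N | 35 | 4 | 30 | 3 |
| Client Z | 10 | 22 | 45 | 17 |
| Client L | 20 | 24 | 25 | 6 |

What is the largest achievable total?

2285

Treat each block as its own option and order by rate: Client L/T1 24 > Client Z/T1 22 > Client G/T1 20 > Client Z/T2 17 > Client G/T2 8 > Client L/T2 6 > Client N/T1 4 > Client N/T2 3.
Client L/T1 (24): +20 → 120 left.
Client Z/T1 (22): +10 → 110 left.
Client G/T1 (20): +25 → 85 left.
Fill Client Z T2 block (45 at 17) → 40 left.
Client G/T2: +40 of 50 at 8; pool empty.
Total = 24×20 + 22×10 + 20×25 + 17×45 + 8×40 = 2285.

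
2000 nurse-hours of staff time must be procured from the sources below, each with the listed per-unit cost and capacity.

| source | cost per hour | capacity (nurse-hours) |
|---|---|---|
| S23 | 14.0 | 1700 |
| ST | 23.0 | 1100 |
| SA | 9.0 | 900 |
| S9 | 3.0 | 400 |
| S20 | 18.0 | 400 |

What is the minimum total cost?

Fill from the cheapest source first.
S9 (3.0): use full 400 ; 1600 nurse-hours to go.
Take 900 from SA at 9.0 ; need 700 more.
S23 (14.0): take the remaining 700 ; done.
S20, ST: unused.
Cost = 400×3.0 + 900×9.0 + 700×14.0 = 19100.

19100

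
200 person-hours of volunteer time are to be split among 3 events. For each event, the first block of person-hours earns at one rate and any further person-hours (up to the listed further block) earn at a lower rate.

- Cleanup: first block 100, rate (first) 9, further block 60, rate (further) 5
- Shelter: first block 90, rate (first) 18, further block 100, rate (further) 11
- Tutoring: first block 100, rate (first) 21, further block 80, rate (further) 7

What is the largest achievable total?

3830

Treat each block as its own option and order by rate: Tutoring/tier1 21 > Shelter/tier1 18 > Shelter/tier2 11 > Cleanup/tier1 9 > Tutoring/tier2 7 > Cleanup/tier2 5.
Tutoring tier1 at 21: fill all 100 ; 100 left.
Shelter tier1 at 18: fill all 90 ; 10 left.
Shelter/tier2: +10 of 100 at 11; pool empty.
Total = 21×100 + 18×90 + 11×10 = 3830.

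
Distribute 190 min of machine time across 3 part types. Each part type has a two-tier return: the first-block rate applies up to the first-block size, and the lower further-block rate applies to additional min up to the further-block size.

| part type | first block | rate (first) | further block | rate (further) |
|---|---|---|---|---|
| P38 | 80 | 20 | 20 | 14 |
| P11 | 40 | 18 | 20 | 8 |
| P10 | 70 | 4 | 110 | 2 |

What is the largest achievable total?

Treat each block as its own option and order by rate: P38/first 20 > P11/first 18 > P38/second 14 > P11/second 8 > P10/first 4 > P10/second 2.
P38 first at 20: fill all 80 ; 110 left.
Fill P11 first block (40 at 18) ; 70 left.
Fill P38 second block (20 at 14) ; 50 left.
Fill P11 second block (20 at 8) ; 30 left.
P10/first: +30 of 70 at 4; pool empty.
Total = 20×80 + 18×40 + 14×20 + 8×20 + 4×30 = 2880.

2880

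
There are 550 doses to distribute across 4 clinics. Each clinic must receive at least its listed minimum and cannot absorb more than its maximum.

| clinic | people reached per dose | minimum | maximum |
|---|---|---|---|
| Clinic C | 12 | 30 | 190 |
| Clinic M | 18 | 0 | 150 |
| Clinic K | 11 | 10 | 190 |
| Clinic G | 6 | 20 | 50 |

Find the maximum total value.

Meeting every minimum uses 30+0+10+20 = 60 doses, leaving 490.
Rank by people reached per dose: Clinic M 18 > Clinic C 12 > Clinic K 11 > Clinic G 6.
Clinic M: +150 to 150 (cap) ; 340 left.
Give Clinic C 160 more to hit its cap of 190 ; 180 left.
Give Clinic K 180 more to hit its cap of 190 ; 0 left.
Total = 12×190 + 18×150 + 11×190 + 6×20 = 7190.

7190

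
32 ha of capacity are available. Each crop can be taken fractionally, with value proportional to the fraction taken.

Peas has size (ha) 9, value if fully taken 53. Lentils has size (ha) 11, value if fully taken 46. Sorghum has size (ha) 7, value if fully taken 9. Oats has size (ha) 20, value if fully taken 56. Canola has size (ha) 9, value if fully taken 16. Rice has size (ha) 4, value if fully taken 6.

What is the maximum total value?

132.6

Best value per unit of size first: Peas 53/9≈5.89, Lentils 46/11≈4.18, Oats 56/20≈2.8, Canola 16/9≈1.78, Rice 6/4≈1.5, Sorghum 9/7≈1.29.
All 9 ha of Peas fit (value 53) — 23 remain.
Lentils: take in full, 11 ha for value 46 — 12 left.
12 ha left: a 12/20 share of Oats gives 56×12/20 = 33.6.
Total value = 132.6.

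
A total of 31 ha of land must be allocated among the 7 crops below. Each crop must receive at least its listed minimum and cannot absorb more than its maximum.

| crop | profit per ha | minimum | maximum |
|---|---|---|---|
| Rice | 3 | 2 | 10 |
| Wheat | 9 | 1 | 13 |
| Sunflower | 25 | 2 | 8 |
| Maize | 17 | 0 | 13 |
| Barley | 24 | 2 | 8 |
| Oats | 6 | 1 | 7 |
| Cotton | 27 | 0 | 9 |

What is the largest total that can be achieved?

Meeting every minimum uses 2+1+2+0+2+1+0 = 8 ha, leaving 23.
Order the crops by profit per ha: Cotton 27 > Sunflower 25 > Barley 24 > Maize 17 > Wheat 9 > Oats 6 > Rice 3.
Cotton: +9 to 9 (cap) ; 14 left.
Give Sunflower 6 more to hit its cap of 8 ; 8 left.
Give Barley 6 more to hit its cap of 8 ; 2 left.
Maize has room for 13 more but only 2 remain, so it gets 2.
Total = 3×2 + 9×1 + 25×8 + 17×2 + 24×8 + 6×1 + 27×9 = 690.

690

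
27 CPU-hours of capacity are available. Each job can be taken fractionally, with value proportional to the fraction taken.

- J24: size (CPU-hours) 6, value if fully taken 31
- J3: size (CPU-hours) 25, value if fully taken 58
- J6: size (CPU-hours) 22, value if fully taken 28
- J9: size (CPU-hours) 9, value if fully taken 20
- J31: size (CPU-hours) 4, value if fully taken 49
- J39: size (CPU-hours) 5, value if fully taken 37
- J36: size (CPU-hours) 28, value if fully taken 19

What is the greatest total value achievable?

144.84

Rank by value-to-size ratio: J31 49/4≈12.2, J39 37/5≈7.4, J24 31/6≈5.17, J3 58/25≈2.32, J9 20/9≈2.22, J6 28/22≈1.27, J36 19/28≈0.679.
J31: take in full, 4 CPU-hours for value 49 — 23 left.
J39: take in full, 5 CPU-hours for value 37 — 18 left.
All 6 CPU-hours of J24 fit (value 31) — 12 remain.
12 CPU-hours left: a 12/25 share of J3 gives 58×12/25 = 27.84.
Total value = 144.84.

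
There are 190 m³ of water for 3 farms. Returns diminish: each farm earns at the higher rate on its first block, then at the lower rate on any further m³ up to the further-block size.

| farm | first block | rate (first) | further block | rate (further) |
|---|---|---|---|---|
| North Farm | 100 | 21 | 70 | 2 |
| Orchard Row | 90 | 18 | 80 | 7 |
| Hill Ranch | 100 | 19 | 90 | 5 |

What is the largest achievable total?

Rank every tier by rate: North Farm/T1 21 > Hill Ranch/T1 19 > Orchard Row/T1 18 > Orchard Row/T2 7 > Hill Ranch/T2 5 > North Farm/T2 2.
Fill North Farm T1 block (100 at 21) → 90 left.
90 remain; put them into Hill Ranch T1 at 19.
Total = 21×100 + 19×90 = 3810.

3810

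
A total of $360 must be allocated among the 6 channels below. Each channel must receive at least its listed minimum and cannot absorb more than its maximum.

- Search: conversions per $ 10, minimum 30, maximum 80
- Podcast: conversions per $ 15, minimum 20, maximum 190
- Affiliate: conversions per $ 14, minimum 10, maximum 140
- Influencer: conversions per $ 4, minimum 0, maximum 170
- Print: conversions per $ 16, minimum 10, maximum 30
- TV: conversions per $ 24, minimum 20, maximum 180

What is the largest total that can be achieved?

6890

Meeting every minimum uses 30+20+10+0+10+20 = 90 $, leaving 270.
Order the channels by conversions per $: TV 24 > Print 16 > Podcast 15 > Affiliate 14 > Search 10 > Influencer 4.
Give TV 160 more to hit its cap of 180 ; 110 left.
Give Print 20 more to hit its cap of 30 ; 90 left.
Only 90 left; Podcast takes them to reach 110.
Total = 10×30 + 15×110 + 14×10 + 16×30 + 24×180 = 6890.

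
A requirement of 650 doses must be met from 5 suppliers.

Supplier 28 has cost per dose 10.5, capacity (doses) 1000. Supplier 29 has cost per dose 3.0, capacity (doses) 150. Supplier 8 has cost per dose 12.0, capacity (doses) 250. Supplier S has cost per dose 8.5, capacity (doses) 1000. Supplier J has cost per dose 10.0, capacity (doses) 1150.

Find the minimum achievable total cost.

4700

Use suppliers in increasing cost order.
Take 150 from Supplier 29 at 3.0 ; need 500 more.
Supplier S at 8.5: take 500 of its 1000 ; requirement met.
Supplier J, Supplier 28, Supplier 8: unused.
Cost = 150×3.0 + 500×8.5 = 4700.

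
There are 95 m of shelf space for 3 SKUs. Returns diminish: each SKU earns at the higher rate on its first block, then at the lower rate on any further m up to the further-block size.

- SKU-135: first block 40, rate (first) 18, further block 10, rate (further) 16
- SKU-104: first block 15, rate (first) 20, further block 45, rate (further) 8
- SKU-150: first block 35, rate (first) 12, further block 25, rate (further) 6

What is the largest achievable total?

Order all 6 blocks by rate: SKU-104/first 20 > SKU-135/first 18 > SKU-135/second 16 > SKU-150/first 12 > SKU-104/second 8 > SKU-150/second 6.
SKU-104/first (20): +15 ; 80 left.
SKU-135/first (18): +40 ; 40 left.
SKU-135/second (16): +10 ; 30 left.
SKU-150/first: +30 of 35 at 12; pool empty.
Total = 20×15 + 18×40 + 16×10 + 12×30 = 1540.

1540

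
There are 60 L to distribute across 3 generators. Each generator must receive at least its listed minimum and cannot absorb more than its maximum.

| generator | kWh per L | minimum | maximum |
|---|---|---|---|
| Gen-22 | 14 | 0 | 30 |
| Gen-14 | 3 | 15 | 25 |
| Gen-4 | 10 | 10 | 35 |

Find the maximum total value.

Meeting every minimum uses 0+15+10 = 25 L, leaving 35.
Highest kWh per L first: Gen-22 14 > Gen-4 10 > Gen-14 3.
Give Gen-22 30 more to hit its cap of 30 → 5 left.
Only 5 left; Gen-4 takes them to reach 15.
Total = 14×30 + 3×15 + 10×15 = 615.

615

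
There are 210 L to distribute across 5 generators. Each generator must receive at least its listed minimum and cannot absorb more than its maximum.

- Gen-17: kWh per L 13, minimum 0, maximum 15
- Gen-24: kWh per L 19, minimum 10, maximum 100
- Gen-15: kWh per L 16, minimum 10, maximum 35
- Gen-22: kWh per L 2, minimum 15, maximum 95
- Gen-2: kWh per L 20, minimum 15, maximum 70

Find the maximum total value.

Meeting every minimum uses 0+10+10+15+15 = 50 L, leaving 160.
Highest kWh per L first: Gen-2 20 > Gen-24 19 > Gen-15 16 > Gen-17 13 > Gen-22 2.
Give Gen-2 55 more to hit its cap of 70 → 105 left.
Gen-24: +90 to 100 (cap) → 15 left.
Gen-15 has room for 25 more but only 15 remain, so it gets 25.
Total = 19×100 + 16×25 + 2×15 + 20×70 = 3730.

3730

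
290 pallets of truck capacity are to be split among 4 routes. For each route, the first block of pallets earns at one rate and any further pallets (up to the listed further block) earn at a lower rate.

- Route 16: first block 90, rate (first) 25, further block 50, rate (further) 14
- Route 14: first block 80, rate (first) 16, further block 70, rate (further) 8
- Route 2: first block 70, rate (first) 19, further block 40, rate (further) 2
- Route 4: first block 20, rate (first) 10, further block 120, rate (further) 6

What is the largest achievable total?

Treat each block as its own option and order by rate: Route 16/T1 25 > Route 2/T1 19 > Route 14/T1 16 > Route 16/T2 14 > Route 4/T1 10 > Route 14/T2 8 > Route 4/T2 6 > Route 2/T2 2.
Fill Route 16 T1 block (90 at 25) — 200 left.
Fill Route 2 T1 block (70 at 19) — 130 left.
Fill Route 14 T1 block (80 at 16) — 50 left.
Route 16 T2 at 14: fill all 50 — 0 left.
Total = 25×90 + 19×70 + 16×80 + 14×50 = 5560.

5560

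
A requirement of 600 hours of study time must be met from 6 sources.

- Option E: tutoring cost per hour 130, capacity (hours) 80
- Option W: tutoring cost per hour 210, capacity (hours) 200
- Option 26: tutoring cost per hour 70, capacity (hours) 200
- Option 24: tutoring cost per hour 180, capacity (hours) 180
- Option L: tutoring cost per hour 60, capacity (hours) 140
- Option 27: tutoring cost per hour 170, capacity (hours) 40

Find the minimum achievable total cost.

Fill from the cheapest source first.
Option L at 60: take all 140 hours — 460 still needed.
Take 200 from Option 26 at 70 — need 260 more.
Option E (130): use full 80 — 180 hours to go.
Take 40 from Option 27 at 170 — need 140 more.
Take 140 from Option 24 at 180 to finish.
Option W: unused.
Cost = 140×60 + 200×70 + 80×130 + 40×170 + 140×180 = 64800.

64800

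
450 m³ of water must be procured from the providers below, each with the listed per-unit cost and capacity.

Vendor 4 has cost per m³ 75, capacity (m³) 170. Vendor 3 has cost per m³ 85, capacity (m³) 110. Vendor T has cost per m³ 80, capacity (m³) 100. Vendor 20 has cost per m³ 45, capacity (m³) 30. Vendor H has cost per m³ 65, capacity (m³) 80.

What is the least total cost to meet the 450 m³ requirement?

Fill from the cheapest provider first.
Vendor 20 at 45: take all 30 m³ ; 420 still needed.
Vendor H (65): use full 80 ; 340 m³ to go.
Vendor 4 (75): use full 170 ; 170 m³ to go.
Vendor T (80): use full 100 ; 70 m³ to go.
Take 70 from Vendor 3 at 85 to finish.
Cost = 30×45 + 80×65 + 170×75 + 100×80 + 70×85 = 33250.

33250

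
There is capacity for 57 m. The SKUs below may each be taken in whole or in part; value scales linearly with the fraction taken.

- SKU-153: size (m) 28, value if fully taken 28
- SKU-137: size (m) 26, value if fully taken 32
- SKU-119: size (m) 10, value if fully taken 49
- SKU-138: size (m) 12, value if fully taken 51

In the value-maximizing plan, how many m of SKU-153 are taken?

Rank by value-to-size ratio: SKU-119 49/10≈4.9, SKU-138 51/12≈4.25, SKU-137 32/26≈1.23, SKU-153 28/28≈1.
Take all of SKU-119 (10 m, value 49) → 47 m left.
All 12 m of SKU-138 fit (value 51) → 35 remain.
Take all of SKU-137 (26 m, value 32) → 9 m left.
Only 9 m remain; take 9/28 of SKU-153 for value 28×9/28 = 9.

9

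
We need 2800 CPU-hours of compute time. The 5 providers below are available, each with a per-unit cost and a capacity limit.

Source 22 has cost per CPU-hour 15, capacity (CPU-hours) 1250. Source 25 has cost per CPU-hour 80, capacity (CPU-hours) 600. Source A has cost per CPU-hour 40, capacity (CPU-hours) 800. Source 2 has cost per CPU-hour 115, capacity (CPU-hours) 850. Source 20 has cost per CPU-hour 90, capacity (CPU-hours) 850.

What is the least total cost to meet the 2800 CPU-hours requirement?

Cheapest first:
Source 22 at 15: take all 1250 CPU-hours ; 1550 still needed.
Source A (40): use full 800 ; 750 CPU-hours to go.
Source 25 (80): use full 600 ; 150 CPU-hours to go.
Source 20 (90): take the remaining 150 ; done.
Source 2: unused.
Cost = 1250×15 + 800×40 + 600×80 + 150×90 = 112250.

112250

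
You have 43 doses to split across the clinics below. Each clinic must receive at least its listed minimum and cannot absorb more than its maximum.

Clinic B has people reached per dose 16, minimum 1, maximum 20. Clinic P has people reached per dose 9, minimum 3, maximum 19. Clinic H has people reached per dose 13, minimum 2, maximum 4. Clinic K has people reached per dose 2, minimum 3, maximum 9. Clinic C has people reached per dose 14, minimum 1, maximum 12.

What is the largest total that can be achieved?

Meeting every minimum uses 1+3+2+3+1 = 10 doses, leaving 33.
Highest people reached per dose first: Clinic B 16 > Clinic C 14 > Clinic H 13 > Clinic P 9 > Clinic K 2.
Give Clinic B 19 more to hit its cap of 20 → 14 left.
Give Clinic C 11 more to hit its cap of 12 → 3 left.
Give Clinic H 2 more to hit its cap of 4 → 1 left.
Clinic P: +1 (room for 16) → 4. Pool exhausted.
Total = 16×20 + 9×4 + 13×4 + 2×3 + 14×12 = 582.

582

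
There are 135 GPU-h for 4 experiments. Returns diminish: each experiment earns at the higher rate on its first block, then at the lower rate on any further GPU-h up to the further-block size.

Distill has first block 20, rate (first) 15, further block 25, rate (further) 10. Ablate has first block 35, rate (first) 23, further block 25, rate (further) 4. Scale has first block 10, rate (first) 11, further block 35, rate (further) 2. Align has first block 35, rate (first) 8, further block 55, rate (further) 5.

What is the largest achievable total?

1795

Order all 8 blocks by rate: Ablate/first 23 > Distill/first 15 > Scale/first 11 > Distill/second 10 > Align/first 8 > Align/second 5 > Ablate/second 4 > Scale/second 2.
Fill Ablate first block (35 at 23) → 100 left.
Fill Distill first block (20 at 15) → 80 left.
Fill Scale first block (10 at 11) → 70 left.
Distill second at 10: fill all 25 → 45 left.
Fill Align first block (35 at 8) → 10 left.
10 remain; put them into Align second at 5.
Total = 23×35 + 15×20 + 11×10 + 10×25 + 8×35 + 5×10 = 1795.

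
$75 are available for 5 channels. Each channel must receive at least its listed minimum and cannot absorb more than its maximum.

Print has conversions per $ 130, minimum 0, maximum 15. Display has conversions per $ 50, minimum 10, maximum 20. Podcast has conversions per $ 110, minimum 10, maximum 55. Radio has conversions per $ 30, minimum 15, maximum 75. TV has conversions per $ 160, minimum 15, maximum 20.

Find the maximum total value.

Meeting every minimum uses 0+10+10+15+15 = 50 $, leaving 25.
Rank by conversions per $: TV 160 > Print 130 > Podcast 110 > Display 50 > Radio 30.
TV takes 5 more to reach its cap of 20 — 20 left.
Give Print 15 more to hit its cap of 15 — 5 left.
Podcast: +5 (room for 45) → 15. Pool exhausted.
Total = 130×15 + 50×10 + 110×15 + 30×15 + 160×20 = 7750.

7750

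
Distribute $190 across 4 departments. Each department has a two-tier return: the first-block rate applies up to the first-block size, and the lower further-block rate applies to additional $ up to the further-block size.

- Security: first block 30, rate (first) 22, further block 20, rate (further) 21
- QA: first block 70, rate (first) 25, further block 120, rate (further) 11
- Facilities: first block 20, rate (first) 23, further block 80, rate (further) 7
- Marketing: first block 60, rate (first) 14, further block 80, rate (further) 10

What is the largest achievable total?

Order all 8 blocks by rate: QA/tier1 25 > Facilities/tier1 23 > Security/tier1 22 > Security/tier2 21 > Marketing/tier1 14 > QA/tier2 11 > Marketing/tier2 10 > Facilities/tier2 7.
QA tier1 at 25: fill all 70 — 120 left.
Facilities tier1 at 23: fill all 20 — 100 left.
Security tier1 at 22: fill all 30 — 70 left.
Fill Security tier2 block (20 at 21) — 50 left.
Marketing/tier1: +50 of 60 at 14; pool empty.
Total = 25×70 + 23×20 + 22×30 + 21×20 + 14×50 = 3990.

3990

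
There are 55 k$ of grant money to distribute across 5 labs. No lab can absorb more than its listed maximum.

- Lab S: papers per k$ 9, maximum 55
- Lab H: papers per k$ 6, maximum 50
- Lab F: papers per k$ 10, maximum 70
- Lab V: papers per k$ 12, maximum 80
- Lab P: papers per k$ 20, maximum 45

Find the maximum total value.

Rank by papers per k$: Lab P 20 > Lab V 12 > Lab F 10 > Lab S 9 > Lab H 6.
Give Lab P 45 to hit its cap of 45 ; 10 left.
Lab V has room for 80 but only 10 remain, so it gets 10.
Total = 12×10 + 20×45 = 1020.

1020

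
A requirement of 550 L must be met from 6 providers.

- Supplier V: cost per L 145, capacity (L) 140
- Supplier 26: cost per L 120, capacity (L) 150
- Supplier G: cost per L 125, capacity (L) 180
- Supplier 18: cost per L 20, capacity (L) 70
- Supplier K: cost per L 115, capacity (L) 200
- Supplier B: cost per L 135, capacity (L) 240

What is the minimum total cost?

Use providers in increasing cost order.
Supplier 18 (20): use full 70 → 480 L to go.
Supplier K at 115: take all 200 L → 280 still needed.
Supplier 26 (120): use full 150 → 130 L to go.
Supplier G (125): take the remaining 130 → done.
Supplier B, Supplier V: unused.
Cost = 70×20 + 200×115 + 150×120 + 130×125 = 58650.

58650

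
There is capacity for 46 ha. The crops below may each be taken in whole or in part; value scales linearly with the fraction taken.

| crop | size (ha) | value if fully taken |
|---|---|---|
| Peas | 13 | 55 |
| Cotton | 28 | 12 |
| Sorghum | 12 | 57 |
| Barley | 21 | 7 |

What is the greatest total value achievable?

Rank by value-to-size ratio: Sorghum 57/12≈4.75, Peas 55/13≈4.23, Cotton 12/28≈0.429, Barley 7/21≈0.333.
Sorghum: take in full, 12 ha for value 57 ; 34 left.
Take all of Peas (13 ha, value 55) ; 21 ha left.
21 ha left: a 21/28 share of Cotton gives 12×21/28 = 9.
Total value = 121.

121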